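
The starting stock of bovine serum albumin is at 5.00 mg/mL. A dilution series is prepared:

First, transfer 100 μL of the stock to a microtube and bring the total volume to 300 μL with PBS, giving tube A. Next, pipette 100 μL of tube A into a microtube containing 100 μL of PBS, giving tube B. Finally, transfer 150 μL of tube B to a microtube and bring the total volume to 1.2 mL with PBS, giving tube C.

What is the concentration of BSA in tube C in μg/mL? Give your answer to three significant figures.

104 μg/mL

Step 1: 100 μL brought to 300 μL → factor 300/100 = 3
Step 2: 100 μL + 100 μL = 200 μL total → factor 200/100 = 2
Step 3: 150 μL brought to 1.2 mL → factor 1200/150 = 8
Overall dilution factor = 3 × 2 × 8 = 48
Final = 5.00 mg/mL / 48 = 0.1042 mg/mL = 104 μg/mL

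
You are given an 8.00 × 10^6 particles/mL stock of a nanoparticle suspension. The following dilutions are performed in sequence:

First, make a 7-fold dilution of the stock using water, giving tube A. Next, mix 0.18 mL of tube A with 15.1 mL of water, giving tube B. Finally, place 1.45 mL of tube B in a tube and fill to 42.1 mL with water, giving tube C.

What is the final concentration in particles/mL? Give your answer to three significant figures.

Step 1: 7-fold → factor 7
Step 2: 0.18 mL + 15.1 mL = 15.28 mL total → factor 15.28/0.18 = 84.889
Step 3: 1.45 mL brought to 42.1 mL → factor 42.1/1.45 = 29.034
Overall dilution factor = 7 × 84.889 × 29.034 = 17253
Final = 8.00 × 10^6 particles/mL / 17253 = 464 particles/mL

464 particles/mL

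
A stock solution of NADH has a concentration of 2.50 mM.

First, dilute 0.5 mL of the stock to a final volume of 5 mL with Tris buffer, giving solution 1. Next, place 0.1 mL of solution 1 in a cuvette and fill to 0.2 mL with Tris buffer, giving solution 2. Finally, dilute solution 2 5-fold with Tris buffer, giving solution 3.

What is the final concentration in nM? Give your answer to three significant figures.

Step 1: 0.5 mL brought to 5 mL → factor 5/0.5 = 10
Step 2: 0.1 mL brought to 0.2 mL → factor 0.2/0.1 = 2
Step 3: 5-fold → factor 5
Overall dilution factor = 10 × 2 × 5 = 100
Final = 2.50 mM / 100 = 0.02500 mM = 2.50 × 10^4 nM

2.50 × 10^4 nM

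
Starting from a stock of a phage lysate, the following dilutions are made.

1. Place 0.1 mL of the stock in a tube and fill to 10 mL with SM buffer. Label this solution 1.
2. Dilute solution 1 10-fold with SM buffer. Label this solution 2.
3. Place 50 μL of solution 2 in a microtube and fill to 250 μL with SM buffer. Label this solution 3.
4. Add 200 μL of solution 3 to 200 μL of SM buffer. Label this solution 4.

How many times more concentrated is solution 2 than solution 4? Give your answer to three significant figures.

10.0

Step 1: 0.1 mL brought to 10 mL → factor 10/0.1 = 100
Step 2: 10-fold → factor 10
Step 3: 50 μL brought to 250 μL → factor 250/50 = 5
Step 4: 200 μL + 200 μL = 400 μL total → factor 400/200 = 2
Dilution factor to solution 2 = 1000; to solution 4 = 10000
[solution 2]/[solution 4] = (factor to solution 4)/(factor to solution 2) = 10000/1000 = 10.0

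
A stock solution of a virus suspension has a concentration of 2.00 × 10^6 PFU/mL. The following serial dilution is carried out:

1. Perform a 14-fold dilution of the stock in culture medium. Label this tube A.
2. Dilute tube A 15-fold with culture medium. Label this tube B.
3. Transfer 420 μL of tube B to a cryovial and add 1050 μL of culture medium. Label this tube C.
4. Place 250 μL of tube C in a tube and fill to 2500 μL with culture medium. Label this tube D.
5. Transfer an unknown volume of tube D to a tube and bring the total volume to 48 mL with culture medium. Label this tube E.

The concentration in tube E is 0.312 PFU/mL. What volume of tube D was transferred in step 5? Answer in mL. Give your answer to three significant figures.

0.0550 mL

Step 1: 14-fold → factor 14
Step 2: 15-fold → factor 15
Step 3: 420 μL + 1050 μL = 1470 μL total → factor 1470/420 = 3.5
Step 4: 250 μL brought to 2500 μL → factor 2500/250 = 10
Step 5: v brought to 48 mL → factor = 48 mL/v
Product of known-step factors = 7350
Overall factor = 2.00 × 10^6 PFU/mL / (0.312 PFU/mL) = 6.4103 × 10^6
Step-5 factor = 6.4103 × 10^6 / 7350 = 872.14
v = 48 mL / 872.14 = 0.0550 mL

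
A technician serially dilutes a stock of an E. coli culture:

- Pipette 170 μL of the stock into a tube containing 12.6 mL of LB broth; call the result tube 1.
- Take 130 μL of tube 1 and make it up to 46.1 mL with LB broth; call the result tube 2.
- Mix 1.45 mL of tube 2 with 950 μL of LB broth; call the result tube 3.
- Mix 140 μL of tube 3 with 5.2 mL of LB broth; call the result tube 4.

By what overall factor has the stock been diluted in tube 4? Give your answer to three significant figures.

Step 1: 170 μL + 12.6 mL = 12770 μL total → factor 12770/170 = 75.118
Step 2: 130 μL brought to 46.1 mL → factor 46100/130 = 354.62
Step 3: 1.45 mL + 950 μL = 2.4 mL total → factor 2.4/1.45 = 1.6552
Step 4: 140 μL + 5.2 mL = 5340 μL total → factor 5340/140 = 38.143
Overall dilution factor = 75.118 × 354.62 × 1.6552 × 38.143 = 1.6817 × 10^6

1.68 × 10^6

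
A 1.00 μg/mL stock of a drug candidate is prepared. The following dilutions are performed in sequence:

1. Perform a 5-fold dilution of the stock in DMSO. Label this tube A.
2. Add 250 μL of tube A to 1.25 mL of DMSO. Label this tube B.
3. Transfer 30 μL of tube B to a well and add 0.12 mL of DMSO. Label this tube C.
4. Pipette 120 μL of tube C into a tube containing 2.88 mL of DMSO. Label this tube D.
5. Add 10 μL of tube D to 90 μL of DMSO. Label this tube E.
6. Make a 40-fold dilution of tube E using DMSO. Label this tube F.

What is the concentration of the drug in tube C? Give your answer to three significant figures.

Step 1: 5-fold → factor 5
Step 2: 250 μL + 1.25 mL = 1500 μL total → factor 1500/250 = 6
Step 3: 30 μL + 0.12 mL = 150 μL total → factor 150/30 = 5
Dilution factor through tube C = 5 × 6 × 5 = 150
[tube C] = 1.00 μg/mL / 150 = 0.00667 μg/mL

0.00667 μg/mL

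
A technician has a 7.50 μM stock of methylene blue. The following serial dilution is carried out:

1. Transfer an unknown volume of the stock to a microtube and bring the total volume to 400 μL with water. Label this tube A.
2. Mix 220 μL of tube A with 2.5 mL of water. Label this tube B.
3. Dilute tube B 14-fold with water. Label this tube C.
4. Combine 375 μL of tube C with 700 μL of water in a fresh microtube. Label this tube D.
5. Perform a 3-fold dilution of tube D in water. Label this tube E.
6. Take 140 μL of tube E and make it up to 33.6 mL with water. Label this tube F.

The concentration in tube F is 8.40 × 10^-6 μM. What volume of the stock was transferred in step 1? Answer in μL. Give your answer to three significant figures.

Step 1: v brought to 400 μL → factor = 400 μL/v
Step 2: 220 μL + 2.5 mL = 2720 μL total → factor 2720/220 = 12.364
Step 3: 14-fold → factor 14
Step 4: 375 μL + 700 μL = 1075 μL total → factor 1075/375 = 2.8667
Step 5: 3-fold → factor 3
Step 6: 140 μL brought to 33.6 mL → factor 33600/140 = 240
Product of known-step factors = 3.5726 × 10^5
Overall factor = 7.50 μM / (8.40 × 10^-6 μM) = 8.9286 × 10^5
Step-1 factor = 8.9286 × 10^5 / 3.5726 × 10^5 = 2.4992
v = 400 μL / 2.4992 = 160 μL

160 μL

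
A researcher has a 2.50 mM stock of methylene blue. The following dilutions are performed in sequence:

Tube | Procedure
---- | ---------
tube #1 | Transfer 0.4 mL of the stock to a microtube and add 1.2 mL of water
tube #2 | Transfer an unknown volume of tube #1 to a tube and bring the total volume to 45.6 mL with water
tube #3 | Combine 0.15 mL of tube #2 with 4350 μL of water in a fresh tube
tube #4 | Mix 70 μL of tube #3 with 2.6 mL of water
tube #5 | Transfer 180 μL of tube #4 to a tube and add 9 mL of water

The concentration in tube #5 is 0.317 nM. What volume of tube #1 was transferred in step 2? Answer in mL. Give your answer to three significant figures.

Step 1: 0.4 mL + 1.2 mL = 1.6 mL total → factor 1.6/0.4 = 4
Step 2: v brought to 45.6 mL → factor = 45.6 mL/v
Step 3: 0.15 mL + 4350 μL = 4.5 mL total → factor 4.5/0.15 = 30
Step 4: 70 μL + 2.6 mL = 2670 μL total → factor 2670/70 = 38.143
Step 5: 180 μL + 9 mL = 9180 μL total → factor 9180/180 = 51
Product of known-step factors = 2.3343 × 10^5
Overall factor = 2.50 mM / (0.317 nM) = 7.8864 × 10^6
Step-2 factor = 7.8864 × 10^6 / 2.3343 × 10^5 = 33.784
v = 45.6 mL / 33.784 = 1.35 mL

1.35 mL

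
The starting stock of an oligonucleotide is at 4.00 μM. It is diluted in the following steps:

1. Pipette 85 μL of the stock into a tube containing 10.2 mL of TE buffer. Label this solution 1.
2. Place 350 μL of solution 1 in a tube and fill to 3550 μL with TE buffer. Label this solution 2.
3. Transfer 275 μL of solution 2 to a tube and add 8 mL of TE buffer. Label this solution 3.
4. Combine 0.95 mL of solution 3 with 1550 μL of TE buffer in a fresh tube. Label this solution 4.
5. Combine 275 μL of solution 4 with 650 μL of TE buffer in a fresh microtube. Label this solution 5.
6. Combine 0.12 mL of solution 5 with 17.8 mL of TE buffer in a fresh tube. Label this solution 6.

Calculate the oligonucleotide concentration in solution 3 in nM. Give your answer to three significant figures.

Step 1: 85 μL + 10.2 mL = 10285 μL total → factor 10285/85 = 121
Step 2: 350 μL brought to 3550 μL → factor 3550/350 = 10.143
Step 3: 275 μL + 8 mL = 8275 μL total → factor 8275/275 = 30.091
Dilution factor through solution 3 = 121 × 10.143 × 30.091 = 36930
[solution 3] = 4.00 μM / 36930 = 0.0001083 μM = 0.108 nM

0.108 nM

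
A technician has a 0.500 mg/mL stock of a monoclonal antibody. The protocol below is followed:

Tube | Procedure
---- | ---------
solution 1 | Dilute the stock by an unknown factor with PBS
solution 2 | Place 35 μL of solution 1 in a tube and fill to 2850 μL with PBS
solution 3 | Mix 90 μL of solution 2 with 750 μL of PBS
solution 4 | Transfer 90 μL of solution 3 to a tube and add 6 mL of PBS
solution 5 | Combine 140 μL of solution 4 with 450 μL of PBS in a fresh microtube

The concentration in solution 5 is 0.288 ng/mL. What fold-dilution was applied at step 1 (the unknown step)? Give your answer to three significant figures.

Step 1: unknown factor x
Step 2: 35 μL brought to 2850 μL → factor 2850/35 = 81.429
Step 3: 90 μL + 750 μL = 840 μL total → factor 840/90 = 9.3333
Step 4: 90 μL + 6 mL = 6090 μL total → factor 6090/90 = 67.667
Step 5: 140 μL + 450 μL = 590 μL total → factor 590/140 = 4.2143
Product of known-step factors = 2.1673 × 10^5
Overall factor = 0.500 mg/mL / (0.288 ng/mL) = 1.7361 × 10^6
x = 1.7361 × 10^6 / 2.1673 × 10^5 = 8.01

8.01-fold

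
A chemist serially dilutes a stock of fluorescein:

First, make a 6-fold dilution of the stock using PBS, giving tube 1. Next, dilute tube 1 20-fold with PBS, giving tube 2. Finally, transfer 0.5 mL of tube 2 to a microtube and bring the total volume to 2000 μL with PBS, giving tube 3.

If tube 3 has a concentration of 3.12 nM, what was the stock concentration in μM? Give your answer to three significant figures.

1.50 μM

Step 1: 6-fold → factor 6
Step 2: 20-fold → factor 20
Step 3: 0.5 mL brought to 2000 μL → factor 2/0.5 = 4
Overall dilution factor = 6 × 20 × 4 = 480
Stock = 3.12 nM × 480 = 1498 nM = 1.50 μM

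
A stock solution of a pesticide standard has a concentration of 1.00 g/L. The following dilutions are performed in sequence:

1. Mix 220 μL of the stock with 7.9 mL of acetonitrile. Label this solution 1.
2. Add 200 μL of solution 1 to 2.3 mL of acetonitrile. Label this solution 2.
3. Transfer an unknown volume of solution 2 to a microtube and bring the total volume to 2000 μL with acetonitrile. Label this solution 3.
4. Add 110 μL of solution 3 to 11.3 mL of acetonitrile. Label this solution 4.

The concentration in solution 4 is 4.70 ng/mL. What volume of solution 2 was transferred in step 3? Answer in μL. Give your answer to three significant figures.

450 μL

Step 1: 220 μL + 7.9 mL = 8120 μL total → factor 8120/220 = 36.909
Step 2: 200 μL + 2.3 mL = 2500 μL total → factor 2500/200 = 12.5
Step 3: v brought to 2000 μL → factor = 2000 μL/v
Step 4: 110 μL + 11.3 mL = 11410 μL total → factor 11410/110 = 103.73
Product of known-step factors = 47856
Overall factor = 1.00 g/L / (4.70 ng/mL) = 2.1277 × 10^5
Step-3 factor = 2.1277 × 10^5 / 47856 = 4.446
v = 2000 μL / 4.446 = 450 μL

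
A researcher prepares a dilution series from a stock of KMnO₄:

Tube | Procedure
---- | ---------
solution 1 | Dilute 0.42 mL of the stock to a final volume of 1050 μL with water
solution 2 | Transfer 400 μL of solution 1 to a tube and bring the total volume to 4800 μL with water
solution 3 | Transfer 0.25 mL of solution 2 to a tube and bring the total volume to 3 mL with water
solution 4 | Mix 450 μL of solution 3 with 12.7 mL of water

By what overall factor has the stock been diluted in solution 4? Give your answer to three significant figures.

1.05 × 10^4

Step 1: 0.42 mL brought to 1050 μL → factor 1.05/0.42 = 2.5
Step 2: 400 μL brought to 4800 μL → factor 4800/400 = 12
Step 3: 0.25 mL brought to 3 mL → factor 3/0.25 = 12
Step 4: 450 μL + 12.7 mL = 13150 μL total → factor 13150/450 = 29.222
Overall dilution factor = 2.5 × 12 × 12 × 29.222 = 10520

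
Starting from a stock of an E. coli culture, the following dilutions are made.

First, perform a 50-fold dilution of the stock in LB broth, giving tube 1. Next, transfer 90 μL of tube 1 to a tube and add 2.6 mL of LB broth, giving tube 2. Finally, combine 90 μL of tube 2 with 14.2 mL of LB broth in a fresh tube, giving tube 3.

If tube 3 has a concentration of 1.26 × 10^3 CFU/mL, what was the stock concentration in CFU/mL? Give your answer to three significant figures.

2.99 × 10^8 CFU/mL

Step 1: 50-fold → factor 50
Step 2: 90 μL + 2.6 mL = 2690 μL total → factor 2690/90 = 29.889
Step 3: 90 μL + 14.2 mL = 14290 μL total → factor 14290/90 = 158.78
Overall dilution factor = 50 × 29.889 × 158.78 = 2.3728 × 10^5
Stock = 1.26 × 10^3 CFU/mL × 2.3728 × 10^5 = 2.99 × 10^8 CFU/mL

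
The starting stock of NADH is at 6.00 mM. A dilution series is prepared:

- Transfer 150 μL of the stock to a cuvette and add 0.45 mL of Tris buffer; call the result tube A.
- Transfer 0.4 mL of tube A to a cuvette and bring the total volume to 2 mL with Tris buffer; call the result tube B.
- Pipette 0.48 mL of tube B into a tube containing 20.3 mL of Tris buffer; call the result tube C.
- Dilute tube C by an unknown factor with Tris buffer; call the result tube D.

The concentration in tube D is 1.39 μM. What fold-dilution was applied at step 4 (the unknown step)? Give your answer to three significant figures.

4.99-fold

Step 1: 150 μL + 0.45 mL = 600 μL total → factor 600/150 = 4
Step 2: 0.4 mL brought to 2 mL → factor 2/0.4 = 5
Step 3: 0.48 mL + 20.3 mL = 20.78 mL total → factor 20.78/0.48 = 43.292
Step 4: unknown factor x
Product of known-step factors = 865.83
Overall factor = 6.00 mM / (1.39 μM) = 4316.5
x = 4316.5 / 865.83 = 4.99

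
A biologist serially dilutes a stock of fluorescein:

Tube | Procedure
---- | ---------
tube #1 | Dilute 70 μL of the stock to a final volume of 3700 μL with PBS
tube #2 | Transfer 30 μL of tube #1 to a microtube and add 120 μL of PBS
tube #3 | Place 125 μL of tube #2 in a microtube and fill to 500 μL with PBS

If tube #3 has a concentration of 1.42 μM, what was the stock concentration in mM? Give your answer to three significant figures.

Step 1: 70 μL brought to 3700 μL → factor 3700/70 = 52.857
Step 2: 30 μL + 120 μL = 150 μL total → factor 150/30 = 5
Step 3: 125 μL brought to 500 μL → factor 500/125 = 4
Overall dilution factor = 52.857 × 5 × 4 = 1057.1
Stock = 1.42 μM × 1057.1 = 1501 μM = 1.50 mM

1.50 mM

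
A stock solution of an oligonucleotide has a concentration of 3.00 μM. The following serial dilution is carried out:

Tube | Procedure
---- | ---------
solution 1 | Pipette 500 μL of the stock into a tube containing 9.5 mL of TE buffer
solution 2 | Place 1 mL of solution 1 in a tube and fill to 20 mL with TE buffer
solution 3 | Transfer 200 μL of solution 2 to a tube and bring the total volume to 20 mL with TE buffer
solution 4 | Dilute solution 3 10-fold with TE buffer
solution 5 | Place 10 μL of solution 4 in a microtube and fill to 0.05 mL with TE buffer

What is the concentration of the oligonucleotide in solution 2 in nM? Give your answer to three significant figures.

Step 1: 500 μL + 9.5 mL = 10000 μL total → factor 10000/500 = 20
Step 2: 1 mL brought to 20 mL → factor 20/1 = 20
Dilution factor through solution 2 = 20 × 20 = 400
[solution 2] = 3.00 μM / 400 = 0.007500 μM = 7.50 nM

7.50 nM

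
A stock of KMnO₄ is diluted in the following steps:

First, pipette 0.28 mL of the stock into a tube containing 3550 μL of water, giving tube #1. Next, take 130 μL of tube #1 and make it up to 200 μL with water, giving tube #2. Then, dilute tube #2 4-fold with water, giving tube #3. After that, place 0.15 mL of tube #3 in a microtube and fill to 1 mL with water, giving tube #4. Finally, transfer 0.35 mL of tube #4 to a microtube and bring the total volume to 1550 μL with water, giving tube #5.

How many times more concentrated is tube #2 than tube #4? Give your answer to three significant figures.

26.7

Step 1: 0.28 mL + 3550 μL = 3.83 mL total → factor 3.83/0.28 = 13.679
Step 2: 130 μL brought to 200 μL → factor 200/130 = 1.5385
Step 3: 4-fold → factor 4
Step 4: 0.15 mL brought to 1 mL → factor 1/0.15 = 6.6667
Dilution factor to tube #2 = 21.044; to tube #4 = 561.17
[tube #2]/[tube #4] = (factor to tube #4)/(factor to tube #2) = 561.17/21.044 = 26.7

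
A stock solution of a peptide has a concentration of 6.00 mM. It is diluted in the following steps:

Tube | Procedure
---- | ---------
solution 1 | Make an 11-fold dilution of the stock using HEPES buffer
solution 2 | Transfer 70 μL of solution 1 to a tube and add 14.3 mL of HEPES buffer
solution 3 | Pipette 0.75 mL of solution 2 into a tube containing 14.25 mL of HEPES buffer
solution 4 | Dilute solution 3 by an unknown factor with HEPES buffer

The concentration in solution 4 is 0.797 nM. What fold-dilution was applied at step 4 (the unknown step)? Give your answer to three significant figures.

167-fold

Step 1: 11-fold → factor 11
Step 2: 70 μL + 14.3 mL = 14370 μL total → factor 14370/70 = 205.29
Step 3: 0.75 mL + 14.25 mL = 15 mL total → factor 15/0.75 = 20
Step 4: unknown factor x
Product of known-step factors = 45163
Overall factor = 6.00 mM / (0.797 nM) = 7.5282 × 10^6
x = 7.5282 × 10^6 / 45163 = 167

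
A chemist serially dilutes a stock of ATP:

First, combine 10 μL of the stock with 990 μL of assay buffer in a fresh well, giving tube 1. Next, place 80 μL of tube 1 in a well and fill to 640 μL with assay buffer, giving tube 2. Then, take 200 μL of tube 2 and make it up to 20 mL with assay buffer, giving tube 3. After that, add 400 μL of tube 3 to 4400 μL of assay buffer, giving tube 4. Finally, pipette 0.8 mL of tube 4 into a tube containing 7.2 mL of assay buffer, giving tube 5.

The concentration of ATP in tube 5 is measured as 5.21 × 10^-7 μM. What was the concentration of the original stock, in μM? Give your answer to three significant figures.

Step 1: 10 μL + 990 μL = 1000 μL total → factor 1000/10 = 100
Step 2: 80 μL brought to 640 μL → factor 640/80 = 8
Step 3: 200 μL brought to 20 mL → factor 20000/200 = 100
Step 4: 400 μL + 4400 μL = 4800 μL total → factor 4800/400 = 12
Step 5: 0.8 mL + 7.2 mL = 8 mL total → factor 8/0.8 = 10
Overall dilution factor = 100 × 8 × 100 × 12 × 10 = 9.6 × 10^6
Stock = 5.21 × 10^-7 μM × 9.6 × 10^6 = 5.00 μM

5.00 μM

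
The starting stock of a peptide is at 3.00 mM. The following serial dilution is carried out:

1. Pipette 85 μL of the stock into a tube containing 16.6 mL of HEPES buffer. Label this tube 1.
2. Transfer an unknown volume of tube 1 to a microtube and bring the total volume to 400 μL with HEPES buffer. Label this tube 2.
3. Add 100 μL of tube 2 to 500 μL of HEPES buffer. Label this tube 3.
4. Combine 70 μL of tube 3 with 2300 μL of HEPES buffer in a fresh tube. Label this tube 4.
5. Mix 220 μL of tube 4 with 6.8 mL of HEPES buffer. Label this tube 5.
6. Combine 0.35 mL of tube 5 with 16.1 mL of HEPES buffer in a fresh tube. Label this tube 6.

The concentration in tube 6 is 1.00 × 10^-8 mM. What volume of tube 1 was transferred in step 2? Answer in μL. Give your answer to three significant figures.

Step 1: 85 μL + 16.6 mL = 16685 μL total → factor 16685/85 = 196.29
Step 2: v brought to 400 μL → factor = 400 μL/v
Step 3: 100 μL + 500 μL = 600 μL total → factor 600/100 = 6
Step 4: 70 μL + 2300 μL = 2370 μL total → factor 2370/70 = 33.857
Step 5: 220 μL + 6.8 mL = 7020 μL total → factor 7020/220 = 31.909
Step 6: 0.35 mL + 16.1 mL = 16.45 mL total → factor 16.45/0.35 = 47
Product of known-step factors = 5.9803 × 10^7
Overall factor = 3.00 mM / (1.00 × 10^-8 mM) = 3 × 10^8
Step-2 factor = 3 × 10^8 / 5.9803 × 10^7 = 5.0165
v = 400 μL / 5.0165 = 79.7 μL

79.7 μL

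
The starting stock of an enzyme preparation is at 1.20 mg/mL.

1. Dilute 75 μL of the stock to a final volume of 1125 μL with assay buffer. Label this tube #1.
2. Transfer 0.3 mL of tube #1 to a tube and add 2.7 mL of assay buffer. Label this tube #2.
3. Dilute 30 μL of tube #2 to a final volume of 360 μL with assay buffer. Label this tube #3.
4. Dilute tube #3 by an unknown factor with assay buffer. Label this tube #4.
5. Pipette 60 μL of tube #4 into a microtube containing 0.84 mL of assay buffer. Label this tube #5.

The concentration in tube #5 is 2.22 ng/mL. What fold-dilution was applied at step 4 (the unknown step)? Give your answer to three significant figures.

Step 1: 75 μL brought to 1125 μL → factor 1125/75 = 15
Step 2: 0.3 mL + 2.7 mL = 3 mL total → factor 3/0.3 = 10
Step 3: 30 μL brought to 360 μL → factor 360/30 = 12
Step 4: unknown factor x
Step 5: 60 μL + 0.84 mL = 900 μL total → factor 900/60 = 15
Product of known-step factors = 27000
Overall factor = 1.20 mg/mL / (2.22 ng/mL) = 5.4054 × 10^5
x = 5.4054 × 10^5 / 27000 = 20.0

20.0-fold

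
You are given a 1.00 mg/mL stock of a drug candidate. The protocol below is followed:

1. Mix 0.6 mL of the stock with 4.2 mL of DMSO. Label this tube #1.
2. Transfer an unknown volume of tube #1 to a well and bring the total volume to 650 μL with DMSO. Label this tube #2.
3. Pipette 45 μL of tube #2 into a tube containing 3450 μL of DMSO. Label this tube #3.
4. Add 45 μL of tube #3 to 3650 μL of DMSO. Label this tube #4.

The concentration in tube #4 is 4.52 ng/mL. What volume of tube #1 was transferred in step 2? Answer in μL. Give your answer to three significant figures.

150 μL

Step 1: 0.6 mL + 4.2 mL = 4.8 mL total → factor 4.8/0.6 = 8
Step 2: v brought to 650 μL → factor = 650 μL/v
Step 3: 45 μL + 3450 μL = 3495 μL total → factor 3495/45 = 77.667
Step 4: 45 μL + 3650 μL = 3695 μL total → factor 3695/45 = 82.111
Product of known-step factors = 51018
Overall factor = 1.00 mg/mL / (4.52 ng/mL) = 2.2124 × 10^5
Step-2 factor = 2.2124 × 10^5 / 51018 = 4.3365
v = 650 μL / 4.3365 = 150 μL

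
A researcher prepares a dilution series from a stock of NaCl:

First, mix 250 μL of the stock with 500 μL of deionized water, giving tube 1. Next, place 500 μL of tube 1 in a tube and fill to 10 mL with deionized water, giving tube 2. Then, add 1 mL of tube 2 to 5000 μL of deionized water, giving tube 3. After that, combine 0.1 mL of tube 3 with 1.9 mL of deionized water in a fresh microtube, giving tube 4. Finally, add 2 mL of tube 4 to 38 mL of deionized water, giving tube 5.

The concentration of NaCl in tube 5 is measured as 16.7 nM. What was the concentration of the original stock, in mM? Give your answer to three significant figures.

Step 1: 250 μL + 500 μL = 750 μL total → factor 750/250 = 3
Step 2: 500 μL brought to 10 mL → factor 10000/500 = 20
Step 3: 1 mL + 5000 μL = 6 mL total → factor 6/1 = 6
Step 4: 0.1 mL + 1.9 mL = 2 mL total → factor 2/0.1 = 20
Step 5: 2 mL + 38 mL = 40 mL total → factor 40/2 = 20
Overall dilution factor = 3 × 20 × 6 × 20 × 20 = 1.44 × 10^5
Stock = 16.7 nM × 1.44 × 10^5 = 2.405 × 10^6 nM = 2.40 mM

2.40 mM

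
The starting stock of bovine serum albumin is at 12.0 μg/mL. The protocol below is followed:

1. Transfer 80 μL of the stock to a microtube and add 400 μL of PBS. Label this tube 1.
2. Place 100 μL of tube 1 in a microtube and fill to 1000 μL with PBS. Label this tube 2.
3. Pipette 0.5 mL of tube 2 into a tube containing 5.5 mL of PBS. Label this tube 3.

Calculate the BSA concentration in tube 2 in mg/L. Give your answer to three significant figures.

0.200 mg/L

Step 1: 80 μL + 400 μL = 480 μL total → factor 480/80 = 6
Step 2: 100 μL brought to 1000 μL → factor 1000/100 = 10
Dilution factor through tube 2 = 6 × 10 = 60
[tube 2] = 12.0 μg/mL / 60 = 0.2000 μg/mL = 0.200 mg/L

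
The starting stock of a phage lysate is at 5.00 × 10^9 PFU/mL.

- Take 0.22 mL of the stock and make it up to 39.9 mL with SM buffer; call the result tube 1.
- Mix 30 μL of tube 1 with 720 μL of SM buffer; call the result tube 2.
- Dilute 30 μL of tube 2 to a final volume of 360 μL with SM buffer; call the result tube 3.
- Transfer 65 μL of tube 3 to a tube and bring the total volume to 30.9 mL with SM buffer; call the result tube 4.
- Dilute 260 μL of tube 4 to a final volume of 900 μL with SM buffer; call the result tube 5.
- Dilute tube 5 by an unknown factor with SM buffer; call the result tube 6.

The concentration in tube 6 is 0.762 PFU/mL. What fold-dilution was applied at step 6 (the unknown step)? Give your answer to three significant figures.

73.3-fold

Step 1: 0.22 mL brought to 39.9 mL → factor 39.9/0.22 = 181.36
Step 2: 30 μL + 720 μL = 750 μL total → factor 750/30 = 25
Step 3: 30 μL brought to 360 μL → factor 360/30 = 12
Step 4: 65 μL brought to 30.9 mL → factor 30900/65 = 475.38
Step 5: 260 μL brought to 900 μL → factor 900/260 = 3.4615
Step 6: unknown factor x
Product of known-step factors = 8.9534 × 10^7
Overall factor = 5.00 × 10^9 PFU/mL / (0.762 PFU/mL) = 6.5617 × 10^9
x = 6.5617 × 10^9 / 8.9534 × 10^7 = 73.3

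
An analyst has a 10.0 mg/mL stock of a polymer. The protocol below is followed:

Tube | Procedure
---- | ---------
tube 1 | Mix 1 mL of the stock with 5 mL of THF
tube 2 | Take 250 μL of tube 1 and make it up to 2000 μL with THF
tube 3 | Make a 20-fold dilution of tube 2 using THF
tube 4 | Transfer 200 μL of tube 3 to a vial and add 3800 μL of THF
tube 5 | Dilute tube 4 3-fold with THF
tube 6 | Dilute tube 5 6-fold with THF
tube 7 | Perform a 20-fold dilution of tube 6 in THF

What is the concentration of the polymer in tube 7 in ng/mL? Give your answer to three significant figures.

Step 1: 1 mL + 5 mL = 6 mL total → factor 6/1 = 6
Step 2: 250 μL brought to 2000 μL → factor 2000/250 = 8
Step 3: 20-fold → factor 20
Step 4: 200 μL + 3800 μL = 4000 μL total → factor 4000/200 = 20
Step 5: 3-fold → factor 3
Step 6: 6-fold → factor 6
Step 7: 20-fold → factor 20
Overall dilution factor = 6 × 8 × 20 × 20 × 3 × 6 × 20 = 6.912 × 10^6
Final = 10.0 mg/mL / 6.912 × 10^6 = 1.447 × 10^-6 mg/mL = 1.45 ng/mL

1.45 ng/mL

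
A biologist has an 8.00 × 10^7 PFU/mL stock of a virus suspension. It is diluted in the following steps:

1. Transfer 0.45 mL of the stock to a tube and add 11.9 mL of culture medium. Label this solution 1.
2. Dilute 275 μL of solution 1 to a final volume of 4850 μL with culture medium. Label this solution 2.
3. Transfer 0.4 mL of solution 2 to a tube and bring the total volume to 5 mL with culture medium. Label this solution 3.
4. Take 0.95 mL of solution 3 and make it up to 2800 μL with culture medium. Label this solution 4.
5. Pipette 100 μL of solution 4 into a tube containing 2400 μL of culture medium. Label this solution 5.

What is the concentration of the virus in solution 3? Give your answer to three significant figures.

1.32 × 10^4 PFU/mL

Step 1: 0.45 mL + 11.9 mL = 12.35 mL total → factor 12.35/0.45 = 27.444
Step 2: 275 μL brought to 4850 μL → factor 4850/275 = 17.636
Step 3: 0.4 mL brought to 5 mL → factor 5/0.4 = 12.5
Dilution factor through solution 3 = 27.444 × 17.636 × 12.5 = 6050.3
[solution 3] = 8.00 × 10^7 PFU/mL / 6050.3 = 1.32 × 10^4 PFU/mL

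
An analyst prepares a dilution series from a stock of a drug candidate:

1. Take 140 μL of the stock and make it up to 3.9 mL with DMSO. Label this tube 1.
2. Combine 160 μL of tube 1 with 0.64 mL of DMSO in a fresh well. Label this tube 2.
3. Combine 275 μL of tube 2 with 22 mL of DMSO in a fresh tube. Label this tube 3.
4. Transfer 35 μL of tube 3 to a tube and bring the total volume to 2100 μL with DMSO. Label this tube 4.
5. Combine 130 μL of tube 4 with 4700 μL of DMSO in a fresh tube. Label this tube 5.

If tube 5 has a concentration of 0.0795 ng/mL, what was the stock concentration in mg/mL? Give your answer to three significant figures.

2.00 mg/mL

Step 1: 140 μL brought to 3.9 mL → factor 3900/140 = 27.857
Step 2: 160 μL + 0.64 mL = 800 μL total → factor 800/160 = 5
Step 3: 275 μL + 22 mL = 22275 μL total → factor 22275/275 = 81
Step 4: 35 μL brought to 2100 μL → factor 2100/35 = 60
Step 5: 130 μL + 4700 μL = 4830 μL total → factor 4830/130 = 37.154
Overall dilution factor = 27.857 × 5 × 81 × 60 × 37.154 = 2.515 × 10^7
Stock = 0.0795 ng/mL × 2.515 × 10^7 = 1.999 × 10^6 ng/mL = 2.00 mg/mL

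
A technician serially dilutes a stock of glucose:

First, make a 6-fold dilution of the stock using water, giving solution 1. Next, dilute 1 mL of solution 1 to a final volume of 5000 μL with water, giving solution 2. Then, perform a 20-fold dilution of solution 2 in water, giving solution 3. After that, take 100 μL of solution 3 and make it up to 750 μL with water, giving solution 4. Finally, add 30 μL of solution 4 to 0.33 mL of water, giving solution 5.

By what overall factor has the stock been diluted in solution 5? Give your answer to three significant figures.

5.40 × 10^4

Step 1: 6-fold → factor 6
Step 2: 1 mL brought to 5000 μL → factor 5/1 = 5
Step 3: 20-fold → factor 20
Step 4: 100 μL brought to 750 μL → factor 750/100 = 7.5
Step 5: 30 μL + 0.33 mL = 360 μL total → factor 360/30 = 12
Overall dilution factor = 6 × 5 × 20 × 7.5 × 12 = 54000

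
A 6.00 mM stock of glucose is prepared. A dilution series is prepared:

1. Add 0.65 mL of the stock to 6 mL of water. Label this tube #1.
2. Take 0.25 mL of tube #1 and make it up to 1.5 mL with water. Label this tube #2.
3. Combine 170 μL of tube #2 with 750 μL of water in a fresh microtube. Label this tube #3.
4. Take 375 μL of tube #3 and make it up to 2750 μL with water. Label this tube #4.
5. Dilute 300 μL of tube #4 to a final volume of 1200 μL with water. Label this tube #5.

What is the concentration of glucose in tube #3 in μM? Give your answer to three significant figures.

Step 1: 0.65 mL + 6 mL = 6.65 mL total → factor 6.65/0.65 = 10.231
Step 2: 0.25 mL brought to 1.5 mL → factor 1.5/0.25 = 6
Step 3: 170 μL + 750 μL = 920 μL total → factor 920/170 = 5.4118
Dilution factor through tube #3 = 10.231 × 6 × 5.4118 = 332.2
[tube #3] = 6.00 mM / 332.2 = 0.01806 mM = 18.1 μM

18.1 μM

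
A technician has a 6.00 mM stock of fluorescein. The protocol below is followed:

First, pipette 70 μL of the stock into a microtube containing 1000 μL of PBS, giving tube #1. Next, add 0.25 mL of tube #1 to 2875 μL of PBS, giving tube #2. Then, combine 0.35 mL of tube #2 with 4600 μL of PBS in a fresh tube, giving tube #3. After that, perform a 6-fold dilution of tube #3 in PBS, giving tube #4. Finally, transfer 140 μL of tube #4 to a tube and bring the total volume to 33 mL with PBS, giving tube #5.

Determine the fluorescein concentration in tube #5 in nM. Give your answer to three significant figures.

1.57 nM

Step 1: 70 μL + 1000 μL = 1070 μL total → factor 1070/70 = 15.286
Step 2: 0.25 mL + 2875 μL = 3.125 mL total → factor 3.125/0.25 = 12.5
Step 3: 0.35 mL + 4600 μL = 4.95 mL total → factor 4.95/0.35 = 14.143
Step 4: 6-fold → factor 6
Step 5: 140 μL brought to 33 mL → factor 33000/140 = 235.71
Overall dilution factor = 15.286 × 12.5 × 14.143 × 6 × 235.71 = 3.8218 × 10^6
Final = 6.00 mM / 3.8218 × 10^6 = 1.570 × 10^-6 mM = 1.57 nM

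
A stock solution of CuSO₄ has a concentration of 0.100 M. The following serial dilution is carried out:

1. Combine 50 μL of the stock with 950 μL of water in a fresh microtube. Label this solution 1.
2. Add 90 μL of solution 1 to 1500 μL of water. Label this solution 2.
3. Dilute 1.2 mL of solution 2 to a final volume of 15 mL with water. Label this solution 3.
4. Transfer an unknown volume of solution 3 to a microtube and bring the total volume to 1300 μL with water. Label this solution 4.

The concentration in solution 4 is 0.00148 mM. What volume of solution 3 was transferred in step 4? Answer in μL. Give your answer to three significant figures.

Step 1: 50 μL + 950 μL = 1000 μL total → factor 1000/50 = 20
Step 2: 90 μL + 1500 μL = 1590 μL total → factor 1590/90 = 17.667
Step 3: 1.2 mL brought to 15 mL → factor 15/1.2 = 12.5
Step 4: v brought to 1300 μL → factor = 1300 μL/v
Product of known-step factors = 4416.7
Overall factor = 0.100 M / (0.00148 mM) = 67568
Step-4 factor = 67568 / 4416.7 = 15.298
v = 1300 μL / 15.298 = 85.0 μL

85.0 μL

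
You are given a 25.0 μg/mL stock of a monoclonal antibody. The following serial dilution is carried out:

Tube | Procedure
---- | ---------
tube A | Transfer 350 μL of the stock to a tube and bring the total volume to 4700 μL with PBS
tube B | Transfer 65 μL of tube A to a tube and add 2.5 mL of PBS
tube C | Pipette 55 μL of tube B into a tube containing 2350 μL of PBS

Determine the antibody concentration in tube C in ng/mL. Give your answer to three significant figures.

Step 1: 350 μL brought to 4700 μL → factor 4700/350 = 13.429
Step 2: 65 μL + 2.5 mL = 2565 μL total → factor 2565/65 = 39.462
Step 3: 55 μL + 2350 μL = 2405 μL total → factor 2405/55 = 43.727
Overall dilution factor = 13.429 × 39.462 × 43.727 = 23172
Final = 25.0 μg/mL / 23172 = 0.001079 μg/mL = 1.08 ng/mL

1.08 ng/mL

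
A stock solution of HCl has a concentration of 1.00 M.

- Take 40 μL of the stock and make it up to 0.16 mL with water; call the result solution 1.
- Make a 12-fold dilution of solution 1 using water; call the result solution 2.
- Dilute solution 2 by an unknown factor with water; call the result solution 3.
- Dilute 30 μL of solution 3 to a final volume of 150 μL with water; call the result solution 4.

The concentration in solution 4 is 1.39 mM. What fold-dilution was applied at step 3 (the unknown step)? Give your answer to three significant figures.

3.00-fold

Step 1: 40 μL brought to 0.16 mL → factor 160/40 = 4
Step 2: 12-fold → factor 12
Step 3: unknown factor x
Step 4: 30 μL brought to 150 μL → factor 150/30 = 5
Product of known-step factors = 240
Overall factor = 1.00 M / (1.39 mM) = 719.42
x = 719.42 / 240 = 3.00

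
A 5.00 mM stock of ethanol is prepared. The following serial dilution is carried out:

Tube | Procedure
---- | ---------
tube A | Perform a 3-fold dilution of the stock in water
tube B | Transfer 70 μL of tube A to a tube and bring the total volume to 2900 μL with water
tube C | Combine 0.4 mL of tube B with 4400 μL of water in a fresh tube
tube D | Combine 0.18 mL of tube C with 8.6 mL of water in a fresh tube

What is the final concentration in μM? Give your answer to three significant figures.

0.0687 μM

Step 1: 3-fold → factor 3
Step 2: 70 μL brought to 2900 μL → factor 2900/70 = 41.429
Step 3: 0.4 mL + 4400 μL = 4.8 mL total → factor 4.8/0.4 = 12
Step 4: 0.18 mL + 8.6 mL = 8.78 mL total → factor 8.78/0.18 = 48.778
Overall dilution factor = 3 × 41.429 × 12 × 48.778 = 72749
Final = 5.00 mM / 72749 = 6.873 × 10^-5 mM = 0.0687 μM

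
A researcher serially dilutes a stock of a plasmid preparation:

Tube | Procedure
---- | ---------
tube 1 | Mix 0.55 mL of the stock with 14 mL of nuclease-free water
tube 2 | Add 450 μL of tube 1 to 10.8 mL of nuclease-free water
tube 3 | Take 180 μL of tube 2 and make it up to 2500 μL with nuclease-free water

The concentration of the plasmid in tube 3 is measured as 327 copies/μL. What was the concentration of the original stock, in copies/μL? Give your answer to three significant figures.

3.00 × 10^6 copies/μL

Step 1: 0.55 mL + 14 mL = 14.55 mL total → factor 14.55/0.55 = 26.455
Step 2: 450 μL + 10.8 mL = 11250 μL total → factor 11250/450 = 25
Step 3: 180 μL brought to 2500 μL → factor 2500/180 = 13.889
Overall dilution factor = 26.455 × 25 × 13.889 = 9185.6
Stock = 327 copies/μL × 9185.6 = 3.00 × 10^6 copies/μL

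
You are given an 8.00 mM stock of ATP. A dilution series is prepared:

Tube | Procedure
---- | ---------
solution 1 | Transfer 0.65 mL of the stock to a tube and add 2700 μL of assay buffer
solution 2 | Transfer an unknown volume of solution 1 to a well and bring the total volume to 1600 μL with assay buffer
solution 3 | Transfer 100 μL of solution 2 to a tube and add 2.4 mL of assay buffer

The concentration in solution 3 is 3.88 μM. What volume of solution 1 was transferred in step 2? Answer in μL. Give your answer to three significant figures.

Step 1: 0.65 mL + 2700 μL = 3.35 mL total → factor 3.35/0.65 = 5.1538
Step 2: v brought to 1600 μL → factor = 1600 μL/v
Step 3: 100 μL + 2.4 mL = 2500 μL total → factor 2500/100 = 25
Product of known-step factors = 128.85
Overall factor = 8.00 mM / (3.88 μM) = 2061.9
Step-2 factor = 2061.9 / 128.85 = 16.002
v = 1600 μL / 16.002 = 100 μL

100 μL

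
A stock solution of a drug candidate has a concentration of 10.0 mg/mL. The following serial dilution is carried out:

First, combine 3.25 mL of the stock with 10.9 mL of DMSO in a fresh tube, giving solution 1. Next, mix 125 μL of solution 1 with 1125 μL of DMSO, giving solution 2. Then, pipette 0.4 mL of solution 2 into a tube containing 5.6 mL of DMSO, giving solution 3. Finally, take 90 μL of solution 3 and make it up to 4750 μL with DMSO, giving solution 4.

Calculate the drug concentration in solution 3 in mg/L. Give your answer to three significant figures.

Step 1: 3.25 mL + 10.9 mL = 14.15 mL total → factor 14.15/3.25 = 4.3538
Step 2: 125 μL + 1125 μL = 1250 μL total → factor 1250/125 = 10
Step 3: 0.4 mL + 5.6 mL = 6 mL total → factor 6/0.4 = 15
Dilution factor through solution 3 = 4.3538 × 10 × 15 = 653.08
[solution 3] = 10.0 mg/mL / 653.08 = 0.01531 mg/mL = 15.3 mg/L

15.3 mg/L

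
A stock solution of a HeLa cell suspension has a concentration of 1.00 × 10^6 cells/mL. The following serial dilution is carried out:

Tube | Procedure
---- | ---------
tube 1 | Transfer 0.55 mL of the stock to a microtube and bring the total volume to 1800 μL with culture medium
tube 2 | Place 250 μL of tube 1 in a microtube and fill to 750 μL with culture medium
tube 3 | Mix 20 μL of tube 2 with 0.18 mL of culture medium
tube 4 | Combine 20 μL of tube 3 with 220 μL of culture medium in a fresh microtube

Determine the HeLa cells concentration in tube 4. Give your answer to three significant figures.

849 cells/mL

Step 1: 0.55 mL brought to 1800 μL → factor 1.8/0.55 = 3.2727
Step 2: 250 μL brought to 750 μL → factor 750/250 = 3
Step 3: 20 μL + 0.18 mL = 200 μL total → factor 200/20 = 10
Step 4: 20 μL + 220 μL = 240 μL total → factor 240/20 = 12
Overall dilution factor = 3.2727 × 3 × 10 × 12 = 1178.2
Final = 1.00 × 10^6 cells/mL / 1178.2 = 849 cells/mL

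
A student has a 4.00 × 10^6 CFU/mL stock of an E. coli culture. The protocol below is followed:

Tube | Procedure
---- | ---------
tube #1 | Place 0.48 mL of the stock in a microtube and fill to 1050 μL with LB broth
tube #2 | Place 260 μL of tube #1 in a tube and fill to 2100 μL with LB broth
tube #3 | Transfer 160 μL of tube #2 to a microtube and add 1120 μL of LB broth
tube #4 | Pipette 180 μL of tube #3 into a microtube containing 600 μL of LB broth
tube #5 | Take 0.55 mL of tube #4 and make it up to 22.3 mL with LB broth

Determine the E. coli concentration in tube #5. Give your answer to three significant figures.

Step 1: 0.48 mL brought to 1050 μL → factor 1.05/0.48 = 2.1875
Step 2: 260 μL brought to 2100 μL → factor 2100/260 = 8.0769
Step 3: 160 μL + 1120 μL = 1280 μL total → factor 1280/160 = 8
Step 4: 180 μL + 600 μL = 780 μL total → factor 780/180 = 4.3333
Step 5: 0.55 mL brought to 22.3 mL → factor 22.3/0.55 = 40.545
Overall dilution factor = 2.1875 × 8.0769 × 8 × 4.3333 × 40.545 = 24834
Final = 4.00 × 10^6 CFU/mL / 24834 = 161 CFU/mL

161 CFU/mL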